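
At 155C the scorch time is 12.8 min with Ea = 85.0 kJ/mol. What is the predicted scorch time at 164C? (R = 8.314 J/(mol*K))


Convert temperatures: T1 = 155 + 273.15 = 428.15 K, T2 = 164 + 273.15 = 437.15 K
ts2_new = 12.8 * exp(85000 / 8.314 * (1/437.15 - 1/428.15))
1/T2 - 1/T1 = -4.8086e-05
ts2_new = 7.83 min

7.83 min


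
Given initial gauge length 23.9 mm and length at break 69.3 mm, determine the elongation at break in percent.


Elongation = (Lf - L0) / L0 * 100
= (69.3 - 23.9) / 23.9 * 100
= 45.4 / 23.9 * 100
= 190.0%

190.0%


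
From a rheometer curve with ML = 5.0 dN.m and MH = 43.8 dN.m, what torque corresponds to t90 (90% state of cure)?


M90 = ML + 0.9 * (MH - ML)
M90 = 5.0 + 0.9 * (43.8 - 5.0)
M90 = 5.0 + 0.9 * 38.8
M90 = 39.92 dN.m

39.92 dN.m


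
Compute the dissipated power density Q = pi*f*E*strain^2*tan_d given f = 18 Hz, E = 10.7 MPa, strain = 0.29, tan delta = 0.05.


Q = pi * f * E * strain^2 * tan_d
= pi * 18 * 10.7 * 0.29^2 * 0.05
= pi * 18 * 10.7 * 0.0841 * 0.05
= 2.5443

Q = 2.5443


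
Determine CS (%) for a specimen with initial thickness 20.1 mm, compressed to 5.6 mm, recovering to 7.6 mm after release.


CS = (t0 - recovered) / (t0 - ts) * 100
= (20.1 - 7.6) / (20.1 - 5.6) * 100
= 12.5 / 14.5 * 100
= 86.2%

86.2%


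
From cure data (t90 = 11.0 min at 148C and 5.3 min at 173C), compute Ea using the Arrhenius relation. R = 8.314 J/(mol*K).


T1 = 421.15 K, T2 = 446.15 K
1/T1 - 1/T2 = 1.3305e-04
ln(t1/t2) = ln(11.0/5.3) = 0.7302
Ea = 8.314 * 0.7302 / 1.3305e-04 = 45627.0798 J/mol
Ea = 45.63 kJ/mol

45.63 kJ/mol


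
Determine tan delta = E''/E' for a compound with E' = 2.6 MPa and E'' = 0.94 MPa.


tan delta = E'' / E'
= 0.94 / 2.6
= 0.3615

tan delta = 0.3615


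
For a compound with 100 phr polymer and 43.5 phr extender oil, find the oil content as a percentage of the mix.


Oil % = oil / (100 + oil) * 100
= 43.5 / (100 + 43.5) * 100
= 43.5 / 143.5 * 100
= 30.31%

30.31%


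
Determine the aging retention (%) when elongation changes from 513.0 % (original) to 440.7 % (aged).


Retention = aged / original * 100
= 440.7 / 513.0 * 100
= 85.9%

85.9%


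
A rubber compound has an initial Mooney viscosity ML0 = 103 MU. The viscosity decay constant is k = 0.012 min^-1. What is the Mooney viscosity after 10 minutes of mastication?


ML = ML0 * exp(-k * t)
ML = 103 * exp(-0.012 * 10)
ML = 103 * 0.8869
ML = 91.35 MU

91.35 MU


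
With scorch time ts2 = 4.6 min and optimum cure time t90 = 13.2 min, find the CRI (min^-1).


CRI = 100 / (t90 - ts2)
= 100 / (13.2 - 4.6)
= 100 / 8.6
= 11.63 min^-1

11.63 min^-1


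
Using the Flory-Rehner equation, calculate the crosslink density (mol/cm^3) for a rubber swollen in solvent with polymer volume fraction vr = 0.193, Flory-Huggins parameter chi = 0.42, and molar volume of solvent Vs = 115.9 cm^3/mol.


ln(1 - vr) = ln(1 - 0.193) = -0.2144
Numerator = -((-0.2144) + 0.193 + 0.42 * 0.193^2) = 0.0058
Denominator = 115.9 * (0.193^(1/3) - 0.193/2) = 55.7942
nu = 0.0058 / 55.7942 = 1.0372e-04 mol/cm^3

1.0372e-04 mol/cm^3


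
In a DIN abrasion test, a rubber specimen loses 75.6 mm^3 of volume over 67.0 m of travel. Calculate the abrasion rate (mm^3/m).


Rate = volume_loss / distance
= 75.6 / 67.0
= 1.128 mm^3/m

1.128 mm^3/m


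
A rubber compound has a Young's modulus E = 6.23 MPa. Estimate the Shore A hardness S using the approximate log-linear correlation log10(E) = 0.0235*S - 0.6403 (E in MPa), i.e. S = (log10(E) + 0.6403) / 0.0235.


log10(E) = 0.0235*S - 0.6403  =>  S = (log10(E) + 0.6403) / 0.0235
log10(6.23) = 0.794488
S = (0.794488 + 0.6403) / 0.0235 = 1.434788 / 0.0235
S = 61.1

Shore A = 61.1


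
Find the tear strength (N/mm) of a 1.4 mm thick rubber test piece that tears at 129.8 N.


Tear strength = force / thickness
= 129.8 / 1.4
= 92.71 N/mm

92.71 N/mm


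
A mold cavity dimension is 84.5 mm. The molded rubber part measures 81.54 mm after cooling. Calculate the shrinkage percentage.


Shrinkage = (mold - part) / mold * 100
= (84.5 - 81.54) / 84.5 * 100
= 2.96 / 84.5 * 100
= 3.5%

3.5%


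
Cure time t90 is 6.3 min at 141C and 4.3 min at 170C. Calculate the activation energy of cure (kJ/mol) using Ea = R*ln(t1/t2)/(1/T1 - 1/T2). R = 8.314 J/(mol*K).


T1 = 414.15 K, T2 = 443.15 K
1/T1 - 1/T2 = 1.5801e-04
ln(t1/t2) = ln(6.3/4.3) = 0.3819
Ea = 8.314 * 0.3819 / 1.5801e-04 = 20095.9924 J/mol
Ea = 20.1 kJ/mol

20.1 kJ/mol


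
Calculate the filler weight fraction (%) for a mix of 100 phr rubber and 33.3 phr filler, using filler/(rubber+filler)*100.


Filler % = filler / (rubber + filler) * 100
= 33.3 / (100 + 33.3) * 100
= 33.3 / 133.3 * 100
= 24.98%

24.98%


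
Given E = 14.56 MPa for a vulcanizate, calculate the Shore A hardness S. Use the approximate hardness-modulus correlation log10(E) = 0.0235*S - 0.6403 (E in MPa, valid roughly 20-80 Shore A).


log10(E) = 0.0235*S - 0.6403  =>  S = (log10(E) + 0.6403) / 0.0235
log10(14.56) = 1.163161
S = (1.163161 + 0.6403) / 0.0235 = 1.803461 / 0.0235
S = 76.7

Shore A = 76.7


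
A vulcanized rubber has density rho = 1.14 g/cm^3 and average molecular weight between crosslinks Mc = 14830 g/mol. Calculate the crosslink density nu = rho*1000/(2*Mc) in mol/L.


nu = rho * 1000 / (2 * Mc)
nu = 1.14 * 1000 / (2 * 14830)
nu = 1140.0 / 29660
nu = 0.0384 mol/L

0.0384 mol/L


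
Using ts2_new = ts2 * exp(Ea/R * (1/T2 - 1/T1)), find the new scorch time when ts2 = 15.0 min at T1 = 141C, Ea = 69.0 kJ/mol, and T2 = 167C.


Convert temperatures: T1 = 141 + 273.15 = 414.15 K, T2 = 167 + 273.15 = 440.15 K
ts2_new = 15.0 * exp(69000 / 8.314 * (1/440.15 - 1/414.15))
1/T2 - 1/T1 = -1.4263e-04
ts2_new = 4.59 min

4.59 min


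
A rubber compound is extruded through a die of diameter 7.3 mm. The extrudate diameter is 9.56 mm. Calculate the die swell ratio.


Die swell ratio = D_extrudate / D_die
= 9.56 / 7.3
= 1.31

Die swell = 1.31


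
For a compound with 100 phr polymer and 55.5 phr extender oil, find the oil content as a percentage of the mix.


Oil % = oil / (100 + oil) * 100
= 55.5 / (100 + 55.5) * 100
= 55.5 / 155.5 * 100
= 35.69%

35.69%


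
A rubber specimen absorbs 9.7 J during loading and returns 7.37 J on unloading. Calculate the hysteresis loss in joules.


Hysteresis loss = loading - unloading
= 9.7 - 7.37
= 2.33 J

2.33 J


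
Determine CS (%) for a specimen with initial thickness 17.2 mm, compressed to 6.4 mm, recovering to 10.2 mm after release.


CS = (t0 - recovered) / (t0 - ts) * 100
= (17.2 - 10.2) / (17.2 - 6.4) * 100
= 7.0 / 10.8 * 100
= 64.8%

64.8%


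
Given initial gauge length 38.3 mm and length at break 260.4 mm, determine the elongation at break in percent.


Elongation = (Lf - L0) / L0 * 100
= (260.4 - 38.3) / 38.3 * 100
= 222.1 / 38.3 * 100
= 579.9%

579.9%


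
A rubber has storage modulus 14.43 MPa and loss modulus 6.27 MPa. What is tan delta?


tan delta = E'' / E'
= 6.27 / 14.43
= 0.4345

tan delta = 0.4345


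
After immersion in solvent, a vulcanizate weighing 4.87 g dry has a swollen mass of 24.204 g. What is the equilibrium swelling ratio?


Q = W_swollen / W_dry
Q = 24.204 / 4.87
Q = 4.97

Q = 4.97


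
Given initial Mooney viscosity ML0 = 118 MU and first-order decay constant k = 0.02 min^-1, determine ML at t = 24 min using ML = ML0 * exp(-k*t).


ML = ML0 * exp(-k * t)
ML = 118 * exp(-0.02 * 24)
ML = 118 * 0.6188
ML = 73.02 MU

73.02 MU


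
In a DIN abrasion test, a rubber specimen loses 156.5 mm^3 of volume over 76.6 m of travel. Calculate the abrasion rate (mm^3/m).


Rate = volume_loss / distance
= 156.5 / 76.6
= 2.043 mm^3/m

2.043 mm^3/m


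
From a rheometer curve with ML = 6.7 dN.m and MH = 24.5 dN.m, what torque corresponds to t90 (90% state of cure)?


M90 = ML + 0.9 * (MH - ML)
M90 = 6.7 + 0.9 * (24.5 - 6.7)
M90 = 6.7 + 0.9 * 17.8
M90 = 22.72 dN.m

22.72 dN.m


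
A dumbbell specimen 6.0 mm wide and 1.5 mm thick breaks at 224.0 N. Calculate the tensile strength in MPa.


Area = width * thickness = 6.0 * 1.5 = 9.0 mm^2
TS = force / area = 224.0 / 9.0 = 24.89 MPa

24.89 MPa


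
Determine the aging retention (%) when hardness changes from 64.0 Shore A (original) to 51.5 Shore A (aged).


Retention = aged / original * 100
= 51.5 / 64.0 * 100
= 80.5%

80.5%


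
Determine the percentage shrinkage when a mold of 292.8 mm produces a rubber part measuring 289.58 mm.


Shrinkage = (mold - part) / mold * 100
= (292.8 - 289.58) / 292.8 * 100
= 3.22 / 292.8 * 100
= 1.1%

1.1%


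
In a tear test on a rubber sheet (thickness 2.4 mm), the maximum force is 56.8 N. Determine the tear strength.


Tear strength = force / thickness
= 56.8 / 2.4
= 23.67 N/mm

23.67 N/mm


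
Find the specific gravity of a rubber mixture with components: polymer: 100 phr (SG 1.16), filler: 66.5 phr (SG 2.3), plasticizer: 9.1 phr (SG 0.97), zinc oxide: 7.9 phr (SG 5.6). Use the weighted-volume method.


Sum of weights = 183.5
Volume contributions:
  polymer: 100/1.16 = 86.2069
  filler: 66.5/2.3 = 28.9130
  plasticizer: 9.1/0.97 = 9.3814
  zinc oxide: 7.9/5.6 = 1.4107
Sum of volumes = 125.9121
SG = 183.5 / 125.9121 = 1.457

SG = 1.457


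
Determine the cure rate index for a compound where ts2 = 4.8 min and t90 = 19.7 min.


CRI = 100 / (t90 - ts2)
= 100 / (19.7 - 4.8)
= 100 / 14.9
= 6.71 min^-1

6.71 min^-1


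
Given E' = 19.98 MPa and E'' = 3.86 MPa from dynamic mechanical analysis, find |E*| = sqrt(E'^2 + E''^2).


|E*| = sqrt(E'^2 + E''^2)
= sqrt(19.98^2 + 3.86^2)
= sqrt(399.2004 + 14.8996)
= 20.349 MPa

20.349 MPa


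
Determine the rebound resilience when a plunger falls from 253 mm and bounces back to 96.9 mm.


Resilience = h_rebound / h_drop * 100
= 96.9 / 253 * 100
= 38.3%

38.3%


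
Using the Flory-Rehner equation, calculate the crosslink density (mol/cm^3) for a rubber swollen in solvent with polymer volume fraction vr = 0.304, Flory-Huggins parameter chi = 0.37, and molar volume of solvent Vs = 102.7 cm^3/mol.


ln(1 - vr) = ln(1 - 0.304) = -0.3624
Numerator = -((-0.3624) + 0.304 + 0.37 * 0.304^2) = 0.0242
Denominator = 102.7 * (0.304^(1/3) - 0.304/2) = 53.4446
nu = 0.0242 / 53.4446 = 4.5302e-04 mol/cm^3

4.5302e-04 mol/cm^3


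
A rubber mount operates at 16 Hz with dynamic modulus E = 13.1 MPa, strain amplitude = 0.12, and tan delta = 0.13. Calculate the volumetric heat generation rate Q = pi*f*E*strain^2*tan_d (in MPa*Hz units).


Q = pi * f * E * strain^2 * tan_d
= pi * 16 * 13.1 * 0.12^2 * 0.13
= pi * 16 * 13.1 * 0.0144 * 0.13
= 1.2327

Q = 1.2327


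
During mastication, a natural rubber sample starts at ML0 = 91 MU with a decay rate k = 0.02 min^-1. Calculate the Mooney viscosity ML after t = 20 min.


ML = ML0 * exp(-k * t)
ML = 91 * exp(-0.02 * 20)
ML = 91 * 0.6703
ML = 61.0 MU

61.0 MU


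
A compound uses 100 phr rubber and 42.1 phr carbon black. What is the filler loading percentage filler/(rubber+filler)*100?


Filler % = filler / (rubber + filler) * 100
= 42.1 / (100 + 42.1) * 100
= 42.1 / 142.1 * 100
= 29.63%

29.63%


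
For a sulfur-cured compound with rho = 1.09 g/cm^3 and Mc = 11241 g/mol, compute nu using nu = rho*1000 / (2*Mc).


nu = rho * 1000 / (2 * Mc)
nu = 1.09 * 1000 / (2 * 11241)
nu = 1090.0 / 22482
nu = 0.0485 mol/L

0.0485 mol/L


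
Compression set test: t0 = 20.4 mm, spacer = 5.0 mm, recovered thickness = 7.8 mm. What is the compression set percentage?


CS = (t0 - recovered) / (t0 - ts) * 100
= (20.4 - 7.8) / (20.4 - 5.0) * 100
= 12.6 / 15.4 * 100
= 81.8%

81.8%


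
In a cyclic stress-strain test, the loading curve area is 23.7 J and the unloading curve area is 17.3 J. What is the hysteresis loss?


Hysteresis loss = loading - unloading
= 23.7 - 17.3
= 6.4 J

6.4 J


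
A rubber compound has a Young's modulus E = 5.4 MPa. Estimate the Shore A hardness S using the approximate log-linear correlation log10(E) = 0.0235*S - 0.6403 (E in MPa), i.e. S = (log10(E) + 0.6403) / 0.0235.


log10(E) = 0.0235*S - 0.6403  =>  S = (log10(E) + 0.6403) / 0.0235
log10(5.4) = 0.732394
S = (0.732394 + 0.6403) / 0.0235 = 1.372694 / 0.0235
S = 58.4

Shore A = 58.4


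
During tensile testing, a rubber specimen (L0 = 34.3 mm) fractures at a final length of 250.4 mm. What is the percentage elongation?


Elongation = (Lf - L0) / L0 * 100
= (250.4 - 34.3) / 34.3 * 100
= 216.1 / 34.3 * 100
= 630.0%

630.0%


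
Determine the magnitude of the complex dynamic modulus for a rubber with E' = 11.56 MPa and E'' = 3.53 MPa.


|E*| = sqrt(E'^2 + E''^2)
= sqrt(11.56^2 + 3.53^2)
= sqrt(133.6336 + 12.4609)
= 12.087 MPa

12.087 MPa


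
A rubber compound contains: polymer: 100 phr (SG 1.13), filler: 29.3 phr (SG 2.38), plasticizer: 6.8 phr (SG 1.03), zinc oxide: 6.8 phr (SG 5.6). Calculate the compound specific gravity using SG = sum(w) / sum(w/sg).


Sum of weights = 142.9
Volume contributions:
  polymer: 100/1.13 = 88.4956
  filler: 29.3/2.38 = 12.3109
  plasticizer: 6.8/1.03 = 6.6019
  zinc oxide: 6.8/5.6 = 1.2143
Sum of volumes = 108.6227
SG = 142.9 / 108.6227 = 1.316

SG = 1.316


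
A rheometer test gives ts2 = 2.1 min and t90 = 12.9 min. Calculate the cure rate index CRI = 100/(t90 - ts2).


CRI = 100 / (t90 - ts2)
= 100 / (12.9 - 2.1)
= 100 / 10.8
= 9.26 min^-1

9.26 min^-1


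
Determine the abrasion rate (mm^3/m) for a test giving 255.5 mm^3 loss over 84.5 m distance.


Rate = volume_loss / distance
= 255.5 / 84.5
= 3.024 mm^3/m

3.024 mm^3/m


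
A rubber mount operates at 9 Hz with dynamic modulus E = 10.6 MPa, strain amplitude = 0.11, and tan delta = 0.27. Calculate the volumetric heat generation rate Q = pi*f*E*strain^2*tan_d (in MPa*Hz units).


Q = pi * f * E * strain^2 * tan_d
= pi * 9 * 10.6 * 0.11^2 * 0.27
= pi * 9 * 10.6 * 0.0121 * 0.27
= 0.9791

Q = 0.9791


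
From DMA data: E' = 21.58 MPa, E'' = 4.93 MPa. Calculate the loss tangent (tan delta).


tan delta = E'' / E'
= 4.93 / 21.58
= 0.2285

tan delta = 0.2285


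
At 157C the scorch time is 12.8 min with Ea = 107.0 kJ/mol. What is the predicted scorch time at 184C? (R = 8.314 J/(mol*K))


Convert temperatures: T1 = 157 + 273.15 = 430.15 K, T2 = 184 + 273.15 = 457.15 K
ts2_new = 12.8 * exp(107000 / 8.314 * (1/457.15 - 1/430.15))
1/T2 - 1/T1 = -1.3730e-04
ts2_new = 2.19 min

2.19 min


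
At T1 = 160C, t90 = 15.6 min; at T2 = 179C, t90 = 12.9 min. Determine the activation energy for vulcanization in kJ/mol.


T1 = 433.15 K, T2 = 452.15 K
1/T1 - 1/T2 = 9.7014e-05
ln(t1/t2) = ln(15.6/12.9) = 0.1900
Ea = 8.314 * 0.1900 / 9.7014e-05 = 16286.6037 J/mol
Ea = 16.29 kJ/mol

16.29 kJ/mol


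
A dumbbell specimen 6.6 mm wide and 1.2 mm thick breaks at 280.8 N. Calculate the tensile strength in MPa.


Area = width * thickness = 6.6 * 1.2 = 7.92 mm^2
TS = force / area = 280.8 / 7.92 = 35.45 MPa

35.45 MPa


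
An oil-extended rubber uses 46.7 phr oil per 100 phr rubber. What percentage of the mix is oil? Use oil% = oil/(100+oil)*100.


Oil % = oil / (100 + oil) * 100
= 46.7 / (100 + 46.7) * 100
= 46.7 / 146.7 * 100
= 31.83%

31.83%


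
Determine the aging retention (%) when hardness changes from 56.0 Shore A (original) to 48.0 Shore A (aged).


Retention = aged / original * 100
= 48.0 / 56.0 * 100
= 85.7%

85.7%


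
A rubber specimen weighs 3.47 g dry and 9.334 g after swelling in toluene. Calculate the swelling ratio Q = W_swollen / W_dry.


Q = W_swollen / W_dry
Q = 9.334 / 3.47
Q = 2.69

Q = 2.69


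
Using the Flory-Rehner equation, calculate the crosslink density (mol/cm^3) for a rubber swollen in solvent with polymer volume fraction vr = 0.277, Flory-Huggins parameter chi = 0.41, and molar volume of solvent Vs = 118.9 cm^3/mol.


ln(1 - vr) = ln(1 - 0.277) = -0.3243
Numerator = -((-0.3243) + 0.277 + 0.41 * 0.277^2) = 0.0159
Denominator = 118.9 * (0.277^(1/3) - 0.277/2) = 61.0395
nu = 0.0159 / 61.0395 = 2.6028e-04 mol/cm^3

2.6028e-04 mol/cm^3


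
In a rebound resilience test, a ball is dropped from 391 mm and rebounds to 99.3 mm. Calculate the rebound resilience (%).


Resilience = h_rebound / h_drop * 100
= 99.3 / 391 * 100
= 25.4%

25.4%


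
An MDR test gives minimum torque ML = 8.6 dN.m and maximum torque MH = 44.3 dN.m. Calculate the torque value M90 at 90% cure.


M90 = ML + 0.9 * (MH - ML)
M90 = 8.6 + 0.9 * (44.3 - 8.6)
M90 = 8.6 + 0.9 * 35.7
M90 = 40.73 dN.m

40.73 dN.m


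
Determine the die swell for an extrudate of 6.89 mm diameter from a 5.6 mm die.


Die swell ratio = D_extrudate / D_die
= 6.89 / 5.6
= 1.23

Die swell = 1.23


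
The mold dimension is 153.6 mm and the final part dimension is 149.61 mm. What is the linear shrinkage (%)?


Shrinkage = (mold - part) / mold * 100
= (153.6 - 149.61) / 153.6 * 100
= 3.99 / 153.6 * 100
= 2.6%

2.6%


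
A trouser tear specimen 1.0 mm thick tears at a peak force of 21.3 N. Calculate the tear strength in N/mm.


Tear strength = force / thickness
= 21.3 / 1.0
= 21.3 N/mm

21.3 N/mm


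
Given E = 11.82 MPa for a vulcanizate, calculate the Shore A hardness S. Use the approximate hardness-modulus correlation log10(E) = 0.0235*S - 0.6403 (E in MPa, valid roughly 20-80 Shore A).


log10(E) = 0.0235*S - 0.6403  =>  S = (log10(E) + 0.6403) / 0.0235
log10(11.82) = 1.072617
S = (1.072617 + 0.6403) / 0.0235 = 1.712917 / 0.0235
S = 72.9

Shore A = 72.9


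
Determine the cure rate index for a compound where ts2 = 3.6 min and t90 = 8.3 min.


CRI = 100 / (t90 - ts2)
= 100 / (8.3 - 3.6)
= 100 / 4.7
= 21.28 min^-1

21.28 min^-1


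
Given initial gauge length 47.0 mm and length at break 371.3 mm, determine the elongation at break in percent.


Elongation = (Lf - L0) / L0 * 100
= (371.3 - 47.0) / 47.0 * 100
= 324.3 / 47.0 * 100
= 690.0%

690.0%


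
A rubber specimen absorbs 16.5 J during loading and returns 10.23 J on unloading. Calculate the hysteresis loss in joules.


Hysteresis loss = loading - unloading
= 16.5 - 10.23
= 6.27 J

6.27 J


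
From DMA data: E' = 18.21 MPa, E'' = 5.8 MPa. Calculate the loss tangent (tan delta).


tan delta = E'' / E'
= 5.8 / 18.21
= 0.3185

tan delta = 0.3185


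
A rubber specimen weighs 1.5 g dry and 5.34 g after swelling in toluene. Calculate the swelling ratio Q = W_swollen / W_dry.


Q = W_swollen / W_dry
Q = 5.34 / 1.5
Q = 3.56

Q = 3.56


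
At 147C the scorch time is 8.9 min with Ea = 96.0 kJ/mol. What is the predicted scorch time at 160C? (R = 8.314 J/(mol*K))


Convert temperatures: T1 = 147 + 273.15 = 420.15 K, T2 = 160 + 273.15 = 433.15 K
ts2_new = 8.9 * exp(96000 / 8.314 * (1/433.15 - 1/420.15))
1/T2 - 1/T1 = -7.1433e-05
ts2_new = 3.9 min

3.9 min


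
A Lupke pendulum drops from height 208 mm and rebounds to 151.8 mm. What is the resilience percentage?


Resilience = h_rebound / h_drop * 100
= 151.8 / 208 * 100
= 73.0%

73.0%


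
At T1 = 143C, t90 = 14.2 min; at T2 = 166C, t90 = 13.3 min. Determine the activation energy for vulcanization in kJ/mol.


T1 = 416.15 K, T2 = 439.15 K
1/T1 - 1/T2 = 1.2585e-04
ln(t1/t2) = ln(14.2/13.3) = 0.0655
Ea = 8.314 * 0.0655 / 1.2585e-04 = 4325.5358 J/mol
Ea = 4.33 kJ/mol

4.33 kJ/mol


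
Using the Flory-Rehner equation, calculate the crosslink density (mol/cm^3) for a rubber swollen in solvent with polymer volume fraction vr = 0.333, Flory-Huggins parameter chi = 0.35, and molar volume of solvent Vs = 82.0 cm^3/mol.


ln(1 - vr) = ln(1 - 0.333) = -0.4050
Numerator = -((-0.4050) + 0.333 + 0.35 * 0.333^2) = 0.0332
Denominator = 82.0 * (0.333^(1/3) - 0.333/2) = 43.1837
nu = 0.0332 / 43.1837 = 7.6775e-04 mol/cm^3

7.6775e-04 mol/cm^3


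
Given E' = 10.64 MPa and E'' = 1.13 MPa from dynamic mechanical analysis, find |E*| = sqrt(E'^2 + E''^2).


|E*| = sqrt(E'^2 + E''^2)
= sqrt(10.64^2 + 1.13^2)
= sqrt(113.2096 + 1.2769)
= 10.7 MPa

10.7 MPa


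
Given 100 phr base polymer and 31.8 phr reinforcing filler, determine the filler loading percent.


Filler % = filler / (rubber + filler) * 100
= 31.8 / (100 + 31.8) * 100
= 31.8 / 131.8 * 100
= 24.13%

24.13%


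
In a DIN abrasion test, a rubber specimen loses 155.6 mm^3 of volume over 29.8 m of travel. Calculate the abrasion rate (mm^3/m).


Rate = volume_loss / distance
= 155.6 / 29.8
= 5.221 mm^3/m

5.221 mm^3/m


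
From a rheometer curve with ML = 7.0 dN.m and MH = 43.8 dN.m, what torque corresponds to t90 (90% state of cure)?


M90 = ML + 0.9 * (MH - ML)
M90 = 7.0 + 0.9 * (43.8 - 7.0)
M90 = 7.0 + 0.9 * 36.8
M90 = 40.12 dN.m

40.12 dN.m


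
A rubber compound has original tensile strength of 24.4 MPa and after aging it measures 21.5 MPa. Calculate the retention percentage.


Retention = aged / original * 100
= 21.5 / 24.4 * 100
= 88.1%

88.1%


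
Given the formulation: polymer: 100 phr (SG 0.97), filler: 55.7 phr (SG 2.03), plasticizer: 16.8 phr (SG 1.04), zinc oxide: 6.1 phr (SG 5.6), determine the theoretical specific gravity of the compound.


Sum of weights = 178.6
Volume contributions:
  polymer: 100/0.97 = 103.0928
  filler: 55.7/2.03 = 27.4384
  plasticizer: 16.8/1.04 = 16.1538
  zinc oxide: 6.1/5.6 = 1.0893
Sum of volumes = 147.7743
SG = 178.6 / 147.7743 = 1.209

SG = 1.209


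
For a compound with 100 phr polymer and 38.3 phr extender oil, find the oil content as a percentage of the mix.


Oil % = oil / (100 + oil) * 100
= 38.3 / (100 + 38.3) * 100
= 38.3 / 138.3 * 100
= 27.69%

27.69%


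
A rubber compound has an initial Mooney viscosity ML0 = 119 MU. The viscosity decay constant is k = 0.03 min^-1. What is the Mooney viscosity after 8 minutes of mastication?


ML = ML0 * exp(-k * t)
ML = 119 * exp(-0.03 * 8)
ML = 119 * 0.7866
ML = 93.61 MU

93.61 MU


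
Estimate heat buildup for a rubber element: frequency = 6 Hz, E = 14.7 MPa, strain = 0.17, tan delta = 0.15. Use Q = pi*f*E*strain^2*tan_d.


Q = pi * f * E * strain^2 * tan_d
= pi * 6 * 14.7 * 0.17^2 * 0.15
= pi * 6 * 14.7 * 0.0289 * 0.15
= 1.2012

Q = 1.2012


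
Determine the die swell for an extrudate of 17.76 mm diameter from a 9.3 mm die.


Die swell ratio = D_extrudate / D_die
= 17.76 / 9.3
= 1.91

Die swell = 1.91


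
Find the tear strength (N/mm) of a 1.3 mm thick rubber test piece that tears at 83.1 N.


Tear strength = force / thickness
= 83.1 / 1.3
= 63.92 N/mm

63.92 N/mm


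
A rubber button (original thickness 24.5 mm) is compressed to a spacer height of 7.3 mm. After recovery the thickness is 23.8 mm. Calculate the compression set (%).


CS = (t0 - recovered) / (t0 - ts) * 100
= (24.5 - 23.8) / (24.5 - 7.3) * 100
= 0.7 / 17.2 * 100
= 4.1%

4.1%


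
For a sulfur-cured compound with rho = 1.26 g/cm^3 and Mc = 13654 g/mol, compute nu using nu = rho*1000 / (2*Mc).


nu = rho * 1000 / (2 * Mc)
nu = 1.26 * 1000 / (2 * 13654)
nu = 1260.0 / 27308
nu = 0.0461 mol/L

0.0461 mol/L


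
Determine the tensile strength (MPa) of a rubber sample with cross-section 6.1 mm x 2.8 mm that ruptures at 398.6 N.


Area = width * thickness = 6.1 * 2.8 = 17.08 mm^2
TS = force / area = 398.6 / 17.08 = 23.34 MPa

23.34 MPa


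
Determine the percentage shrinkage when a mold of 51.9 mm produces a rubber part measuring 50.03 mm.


Shrinkage = (mold - part) / mold * 100
= (51.9 - 50.03) / 51.9 * 100
= 1.87 / 51.9 * 100
= 3.6%

3.6%


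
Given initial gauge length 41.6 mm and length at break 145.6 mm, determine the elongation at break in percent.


Elongation = (Lf - L0) / L0 * 100
= (145.6 - 41.6) / 41.6 * 100
= 104.0 / 41.6 * 100
= 250.0%

250.0%


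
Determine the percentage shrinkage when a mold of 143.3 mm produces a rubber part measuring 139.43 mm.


Shrinkage = (mold - part) / mold * 100
= (143.3 - 139.43) / 143.3 * 100
= 3.87 / 143.3 * 100
= 2.7%

2.7%


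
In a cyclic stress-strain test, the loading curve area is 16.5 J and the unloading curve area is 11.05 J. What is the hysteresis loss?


Hysteresis loss = loading - unloading
= 16.5 - 11.05
= 5.45 J

5.45 J


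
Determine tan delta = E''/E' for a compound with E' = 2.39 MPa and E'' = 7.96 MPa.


tan delta = E'' / E'
= 7.96 / 2.39
= 3.3305

tan delta = 3.3305


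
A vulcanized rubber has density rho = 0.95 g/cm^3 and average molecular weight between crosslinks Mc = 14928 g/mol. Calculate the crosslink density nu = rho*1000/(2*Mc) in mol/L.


nu = rho * 1000 / (2 * Mc)
nu = 0.95 * 1000 / (2 * 14928)
nu = 950.0 / 29856
nu = 0.0318 mol/L

0.0318 mol/L


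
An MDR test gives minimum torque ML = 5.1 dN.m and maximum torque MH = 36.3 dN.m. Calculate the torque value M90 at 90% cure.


M90 = ML + 0.9 * (MH - ML)
M90 = 5.1 + 0.9 * (36.3 - 5.1)
M90 = 5.1 + 0.9 * 31.2
M90 = 33.18 dN.m

33.18 dN.m


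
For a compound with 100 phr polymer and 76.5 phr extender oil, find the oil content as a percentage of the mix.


Oil % = oil / (100 + oil) * 100
= 76.5 / (100 + 76.5) * 100
= 76.5 / 176.5 * 100
= 43.34%

43.34%


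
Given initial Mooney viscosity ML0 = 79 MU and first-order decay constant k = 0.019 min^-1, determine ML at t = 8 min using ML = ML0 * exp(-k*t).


ML = ML0 * exp(-k * t)
ML = 79 * exp(-0.019 * 8)
ML = 79 * 0.8590
ML = 67.86 MU

67.86 MU


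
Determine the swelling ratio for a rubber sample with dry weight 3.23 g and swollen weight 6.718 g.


Q = W_swollen / W_dry
Q = 6.718 / 3.23
Q = 2.08

Q = 2.08


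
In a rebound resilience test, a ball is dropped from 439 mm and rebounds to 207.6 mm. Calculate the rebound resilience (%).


Resilience = h_rebound / h_drop * 100
= 207.6 / 439 * 100
= 47.3%

47.3%


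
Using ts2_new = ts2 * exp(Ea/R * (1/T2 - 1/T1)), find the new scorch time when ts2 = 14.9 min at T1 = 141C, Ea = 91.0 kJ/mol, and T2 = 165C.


Convert temperatures: T1 = 141 + 273.15 = 414.15 K, T2 = 165 + 273.15 = 438.15 K
ts2_new = 14.9 * exp(91000 / 8.314 * (1/438.15 - 1/414.15))
1/T2 - 1/T1 = -1.3226e-04
ts2_new = 3.5 min

3.5 min


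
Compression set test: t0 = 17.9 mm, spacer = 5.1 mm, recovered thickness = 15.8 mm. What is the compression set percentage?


CS = (t0 - recovered) / (t0 - ts) * 100
= (17.9 - 15.8) / (17.9 - 5.1) * 100
= 2.1 / 12.8 * 100
= 16.4%

16.4%


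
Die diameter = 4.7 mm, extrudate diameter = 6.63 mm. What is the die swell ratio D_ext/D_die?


Die swell ratio = D_extrudate / D_die
= 6.63 / 4.7
= 1.411

Die swell = 1.411


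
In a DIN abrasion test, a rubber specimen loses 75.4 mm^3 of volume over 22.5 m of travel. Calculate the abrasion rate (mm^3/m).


Rate = volume_loss / distance
= 75.4 / 22.5
= 3.351 mm^3/m

3.351 mm^3/m


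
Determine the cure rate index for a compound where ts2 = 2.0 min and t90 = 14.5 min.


CRI = 100 / (t90 - ts2)
= 100 / (14.5 - 2.0)
= 100 / 12.5
= 8.0 min^-1

8.0 min^-1


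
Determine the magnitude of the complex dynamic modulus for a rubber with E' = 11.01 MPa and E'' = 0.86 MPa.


|E*| = sqrt(E'^2 + E''^2)
= sqrt(11.01^2 + 0.86^2)
= sqrt(121.2201 + 0.7396)
= 11.044 MPa

11.044 MPa


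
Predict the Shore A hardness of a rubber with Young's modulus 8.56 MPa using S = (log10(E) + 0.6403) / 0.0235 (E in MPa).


log10(E) = 0.0235*S - 0.6403  =>  S = (log10(E) + 0.6403) / 0.0235
log10(8.56) = 0.932474
S = (0.932474 + 0.6403) / 0.0235 = 1.572774 / 0.0235
S = 66.9

Shore A = 66.9


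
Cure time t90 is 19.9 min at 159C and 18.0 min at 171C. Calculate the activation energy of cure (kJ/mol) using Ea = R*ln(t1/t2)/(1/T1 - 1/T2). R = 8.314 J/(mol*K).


T1 = 432.15 K, T2 = 444.15 K
1/T1 - 1/T2 = 6.2520e-05
ln(t1/t2) = ln(19.9/18.0) = 0.1003
Ea = 8.314 * 0.1003 / 6.2520e-05 = 13344.4773 J/mol
Ea = 13.34 kJ/mol

13.34 kJ/mol


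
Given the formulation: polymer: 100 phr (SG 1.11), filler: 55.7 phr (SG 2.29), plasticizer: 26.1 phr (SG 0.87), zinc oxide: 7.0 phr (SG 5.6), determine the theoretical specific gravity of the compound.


Sum of weights = 188.8
Volume contributions:
  polymer: 100/1.11 = 90.0901
  filler: 55.7/2.29 = 24.3231
  plasticizer: 26.1/0.87 = 30.0000
  zinc oxide: 7.0/5.6 = 1.2500
Sum of volumes = 145.6632
SG = 188.8 / 145.6632 = 1.296

SG = 1.296


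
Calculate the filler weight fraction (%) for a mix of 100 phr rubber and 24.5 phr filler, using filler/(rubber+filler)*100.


Filler % = filler / (rubber + filler) * 100
= 24.5 / (100 + 24.5) * 100
= 24.5 / 124.5 * 100
= 19.68%

19.68%


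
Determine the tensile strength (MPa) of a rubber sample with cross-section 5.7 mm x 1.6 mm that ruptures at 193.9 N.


Area = width * thickness = 5.7 * 1.6 = 9.12 mm^2
TS = force / area = 193.9 / 9.12 = 21.26 MPa

21.26 MPa


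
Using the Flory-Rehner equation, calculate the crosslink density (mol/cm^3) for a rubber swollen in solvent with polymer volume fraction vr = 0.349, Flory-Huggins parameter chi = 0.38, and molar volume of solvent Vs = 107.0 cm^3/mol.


ln(1 - vr) = ln(1 - 0.349) = -0.4292
Numerator = -((-0.4292) + 0.349 + 0.38 * 0.349^2) = 0.0340
Denominator = 107.0 * (0.349^(1/3) - 0.349/2) = 56.6627
nu = 0.0340 / 56.6627 = 5.9936e-04 mol/cm^3

5.9936e-04 mol/cm^3


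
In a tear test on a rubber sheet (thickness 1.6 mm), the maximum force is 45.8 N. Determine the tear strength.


Tear strength = force / thickness
= 45.8 / 1.6
= 28.62 N/mm

28.62 N/mm


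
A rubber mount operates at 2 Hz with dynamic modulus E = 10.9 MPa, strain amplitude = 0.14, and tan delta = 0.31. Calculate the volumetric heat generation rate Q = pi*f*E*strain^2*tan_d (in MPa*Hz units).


Q = pi * f * E * strain^2 * tan_d
= pi * 2 * 10.9 * 0.14^2 * 0.31
= pi * 2 * 10.9 * 0.0196 * 0.31
= 0.4161

Q = 0.4161


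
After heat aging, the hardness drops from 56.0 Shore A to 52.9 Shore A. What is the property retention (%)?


Retention = aged / original * 100
= 52.9 / 56.0 * 100
= 94.5%

94.5%


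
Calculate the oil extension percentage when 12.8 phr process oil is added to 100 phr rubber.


Oil % = oil / (100 + oil) * 100
= 12.8 / (100 + 12.8) * 100
= 12.8 / 112.8 * 100
= 11.35%

11.35%


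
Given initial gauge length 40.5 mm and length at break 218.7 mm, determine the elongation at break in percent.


Elongation = (Lf - L0) / L0 * 100
= (218.7 - 40.5) / 40.5 * 100
= 178.2 / 40.5 * 100
= 440.0%

440.0%


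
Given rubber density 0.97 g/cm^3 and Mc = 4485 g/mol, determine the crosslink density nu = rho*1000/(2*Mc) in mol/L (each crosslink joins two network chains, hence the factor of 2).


nu = rho * 1000 / (2 * Mc)
nu = 0.97 * 1000 / (2 * 4485)
nu = 970.0 / 8970
nu = 0.1081 mol/L

0.1081 mol/L


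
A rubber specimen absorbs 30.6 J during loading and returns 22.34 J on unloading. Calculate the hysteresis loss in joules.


Hysteresis loss = loading - unloading
= 30.6 - 22.34
= 8.26 J

8.26 J


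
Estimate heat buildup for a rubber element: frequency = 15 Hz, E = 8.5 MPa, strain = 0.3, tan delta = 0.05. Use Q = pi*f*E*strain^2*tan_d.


Q = pi * f * E * strain^2 * tan_d
= pi * 15 * 8.5 * 0.3^2 * 0.05
= pi * 15 * 8.5 * 0.0900 * 0.05
= 1.8025

Q = 1.8025


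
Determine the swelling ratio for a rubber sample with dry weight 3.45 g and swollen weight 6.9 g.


Q = W_swollen / W_dry
Q = 6.9 / 3.45
Q = 2.0

Q = 2.0


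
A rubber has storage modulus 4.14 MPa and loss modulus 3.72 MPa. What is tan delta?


tan delta = E'' / E'
= 3.72 / 4.14
= 0.8986

tan delta = 0.8986


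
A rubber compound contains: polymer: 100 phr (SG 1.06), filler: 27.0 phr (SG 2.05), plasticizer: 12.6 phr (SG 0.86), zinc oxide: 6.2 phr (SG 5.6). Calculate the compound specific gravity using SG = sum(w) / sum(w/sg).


Sum of weights = 145.8
Volume contributions:
  polymer: 100/1.06 = 94.3396
  filler: 27.0/2.05 = 13.1707
  plasticizer: 12.6/0.86 = 14.6512
  zinc oxide: 6.2/5.6 = 1.1071
Sum of volumes = 123.2687
SG = 145.8 / 123.2687 = 1.183

SG = 1.183


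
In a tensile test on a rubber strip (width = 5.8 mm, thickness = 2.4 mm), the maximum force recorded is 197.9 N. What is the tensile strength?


Area = width * thickness = 5.8 * 2.4 = 13.92 mm^2
TS = force / area = 197.9 / 13.92 = 14.22 MPa

14.22 MPa


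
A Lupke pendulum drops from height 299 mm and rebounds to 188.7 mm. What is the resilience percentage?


Resilience = h_rebound / h_drop * 100
= 188.7 / 299 * 100
= 63.1%

63.1%


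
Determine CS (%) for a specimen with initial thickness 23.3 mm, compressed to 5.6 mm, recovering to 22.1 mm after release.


CS = (t0 - recovered) / (t0 - ts) * 100
= (23.3 - 22.1) / (23.3 - 5.6) * 100
= 1.2 / 17.7 * 100
= 6.8%

6.8%


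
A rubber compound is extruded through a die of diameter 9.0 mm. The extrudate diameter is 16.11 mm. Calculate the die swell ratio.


Die swell ratio = D_extrudate / D_die
= 16.11 / 9.0
= 1.79

Die swell = 1.79


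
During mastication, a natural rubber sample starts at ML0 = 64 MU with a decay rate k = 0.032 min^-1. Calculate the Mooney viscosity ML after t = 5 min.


ML = ML0 * exp(-k * t)
ML = 64 * exp(-0.032 * 5)
ML = 64 * 0.8521
ML = 54.54 MU

54.54 MU


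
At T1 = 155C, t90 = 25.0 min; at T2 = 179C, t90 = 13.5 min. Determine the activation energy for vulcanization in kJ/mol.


T1 = 428.15 K, T2 = 452.15 K
1/T1 - 1/T2 = 1.2397e-04
ln(t1/t2) = ln(25.0/13.5) = 0.6162
Ea = 8.314 * 0.6162 / 1.2397e-04 = 41322.7473 J/mol
Ea = 41.32 kJ/mol

41.32 kJ/mol


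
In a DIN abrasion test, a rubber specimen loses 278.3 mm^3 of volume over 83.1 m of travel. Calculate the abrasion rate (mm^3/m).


Rate = volume_loss / distance
= 278.3 / 83.1
= 3.349 mm^3/m

3.349 mm^3/m


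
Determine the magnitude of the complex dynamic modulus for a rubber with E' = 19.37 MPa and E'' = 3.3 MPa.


|E*| = sqrt(E'^2 + E''^2)
= sqrt(19.37^2 + 3.3^2)
= sqrt(375.1969 + 10.8900)
= 19.649 MPa

19.649 MPa


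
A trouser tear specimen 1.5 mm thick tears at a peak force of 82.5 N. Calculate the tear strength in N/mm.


Tear strength = force / thickness
= 82.5 / 1.5
= 55.0 N/mm

55.0 N/mm


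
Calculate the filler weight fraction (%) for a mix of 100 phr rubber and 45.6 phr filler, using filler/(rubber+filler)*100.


Filler % = filler / (rubber + filler) * 100
= 45.6 / (100 + 45.6) * 100
= 45.6 / 145.6 * 100
= 31.32%

31.32%


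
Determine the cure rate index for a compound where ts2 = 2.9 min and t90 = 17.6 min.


CRI = 100 / (t90 - ts2)
= 100 / (17.6 - 2.9)
= 100 / 14.7
= 6.8 min^-1

6.8 min^-1


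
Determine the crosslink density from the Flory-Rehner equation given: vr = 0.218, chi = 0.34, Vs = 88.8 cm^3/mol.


ln(1 - vr) = ln(1 - 0.218) = -0.2459
Numerator = -((-0.2459) + 0.218 + 0.34 * 0.218^2) = 0.0117
Denominator = 88.8 * (0.218^(1/3) - 0.218/2) = 43.7647
nu = 0.0117 / 43.7647 = 2.6831e-04 mol/cm^3

2.6831e-04 mol/cm^3


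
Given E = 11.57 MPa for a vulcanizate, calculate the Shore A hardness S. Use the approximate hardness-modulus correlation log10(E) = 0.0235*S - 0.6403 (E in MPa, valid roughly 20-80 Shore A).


log10(E) = 0.0235*S - 0.6403  =>  S = (log10(E) + 0.6403) / 0.0235
log10(11.57) = 1.063333
S = (1.063333 + 0.6403) / 0.0235 = 1.703633 / 0.0235
S = 72.5

Shore A = 72.5


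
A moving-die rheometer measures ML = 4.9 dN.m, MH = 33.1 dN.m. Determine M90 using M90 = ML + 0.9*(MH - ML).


M90 = ML + 0.9 * (MH - ML)
M90 = 4.9 + 0.9 * (33.1 - 4.9)
M90 = 4.9 + 0.9 * 28.2
M90 = 30.28 dN.m

30.28 dN.m


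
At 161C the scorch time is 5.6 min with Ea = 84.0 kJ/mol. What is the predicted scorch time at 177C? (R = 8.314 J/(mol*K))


Convert temperatures: T1 = 161 + 273.15 = 434.15 K, T2 = 177 + 273.15 = 450.15 K
ts2_new = 5.6 * exp(84000 / 8.314 * (1/450.15 - 1/434.15))
1/T2 - 1/T1 = -8.1870e-05
ts2_new = 2.45 min

2.45 min


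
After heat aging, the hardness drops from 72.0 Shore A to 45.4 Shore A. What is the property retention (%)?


Retention = aged / original * 100
= 45.4 / 72.0 * 100
= 63.1%

63.1%


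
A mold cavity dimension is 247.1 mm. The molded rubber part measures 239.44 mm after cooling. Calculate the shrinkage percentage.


Shrinkage = (mold - part) / mold * 100
= (247.1 - 239.44) / 247.1 * 100
= 7.66 / 247.1 * 100
= 3.1%

3.1%


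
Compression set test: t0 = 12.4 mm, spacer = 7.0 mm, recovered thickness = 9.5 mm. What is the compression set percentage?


CS = (t0 - recovered) / (t0 - ts) * 100
= (12.4 - 9.5) / (12.4 - 7.0) * 100
= 2.9 / 5.4 * 100
= 53.7%

53.7%


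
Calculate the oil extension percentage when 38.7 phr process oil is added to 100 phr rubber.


Oil % = oil / (100 + oil) * 100
= 38.7 / (100 + 38.7) * 100
= 38.7 / 138.7 * 100
= 27.9%

27.9%


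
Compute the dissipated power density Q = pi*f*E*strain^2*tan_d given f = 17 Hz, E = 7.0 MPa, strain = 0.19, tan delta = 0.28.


Q = pi * f * E * strain^2 * tan_d
= pi * 17 * 7.0 * 0.19^2 * 0.28
= pi * 17 * 7.0 * 0.0361 * 0.28
= 3.7789

Q = 3.7789


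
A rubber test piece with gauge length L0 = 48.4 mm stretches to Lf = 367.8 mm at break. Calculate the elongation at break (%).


Elongation = (Lf - L0) / L0 * 100
= (367.8 - 48.4) / 48.4 * 100
= 319.4 / 48.4 * 100
= 659.9%

659.9%


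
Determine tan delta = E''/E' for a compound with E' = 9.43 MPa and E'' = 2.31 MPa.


tan delta = E'' / E'
= 2.31 / 9.43
= 0.245

tan delta = 0.245


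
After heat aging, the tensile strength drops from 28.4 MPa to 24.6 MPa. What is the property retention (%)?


Retention = aged / original * 100
= 24.6 / 28.4 * 100
= 86.6%

86.6%


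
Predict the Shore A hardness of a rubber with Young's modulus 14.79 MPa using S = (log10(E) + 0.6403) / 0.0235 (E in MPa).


log10(E) = 0.0235*S - 0.6403  =>  S = (log10(E) + 0.6403) / 0.0235
log10(14.79) = 1.169968
S = (1.169968 + 0.6403) / 0.0235 = 1.810268 / 0.0235
S = 77.0

Shore A = 77.0


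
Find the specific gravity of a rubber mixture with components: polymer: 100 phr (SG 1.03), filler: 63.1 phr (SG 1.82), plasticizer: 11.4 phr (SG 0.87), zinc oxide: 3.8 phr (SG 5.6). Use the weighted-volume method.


Sum of weights = 178.3
Volume contributions:
  polymer: 100/1.03 = 97.0874
  filler: 63.1/1.82 = 34.6703
  plasticizer: 11.4/0.87 = 13.1034
  zinc oxide: 3.8/5.6 = 0.6786
Sum of volumes = 145.5397
SG = 178.3 / 145.5397 = 1.225

SG = 1.225


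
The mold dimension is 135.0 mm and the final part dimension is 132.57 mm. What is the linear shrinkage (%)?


Shrinkage = (mold - part) / mold * 100
= (135.0 - 132.57) / 135.0 * 100
= 2.43 / 135.0 * 100
= 1.8%

1.8%


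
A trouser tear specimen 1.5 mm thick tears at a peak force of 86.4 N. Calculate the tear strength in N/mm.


Tear strength = force / thickness
= 86.4 / 1.5
= 57.6 N/mm

57.6 N/mm


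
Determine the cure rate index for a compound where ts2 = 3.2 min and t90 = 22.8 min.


CRI = 100 / (t90 - ts2)
= 100 / (22.8 - 3.2)
= 100 / 19.6
= 5.1 min^-1

5.1 min^-1


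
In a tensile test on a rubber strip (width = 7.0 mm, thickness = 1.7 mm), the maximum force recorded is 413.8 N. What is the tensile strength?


Area = width * thickness = 7.0 * 1.7 = 11.9 mm^2
TS = force / area = 413.8 / 11.9 = 34.77 MPa

34.77 MPa


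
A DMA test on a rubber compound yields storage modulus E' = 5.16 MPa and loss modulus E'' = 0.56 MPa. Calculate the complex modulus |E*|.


|E*| = sqrt(E'^2 + E''^2)
= sqrt(5.16^2 + 0.56^2)
= sqrt(26.6256 + 0.3136)
= 5.19 MPa

5.19 MPa


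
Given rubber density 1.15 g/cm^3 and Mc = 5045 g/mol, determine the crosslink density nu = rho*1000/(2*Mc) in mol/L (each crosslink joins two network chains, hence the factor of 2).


nu = rho * 1000 / (2 * Mc)
nu = 1.15 * 1000 / (2 * 5045)
nu = 1150.0 / 10090
nu = 0.1140 mol/L

0.1140 mol/L


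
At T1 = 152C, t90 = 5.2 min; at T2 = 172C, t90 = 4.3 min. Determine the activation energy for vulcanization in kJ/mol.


T1 = 425.15 K, T2 = 445.15 K
1/T1 - 1/T2 = 1.0568e-04
ln(t1/t2) = ln(5.2/4.3) = 0.1900
Ea = 8.314 * 0.1900 / 1.0568e-04 = 14951.3993 J/mol
Ea = 14.95 kJ/mol

14.95 kJ/mol


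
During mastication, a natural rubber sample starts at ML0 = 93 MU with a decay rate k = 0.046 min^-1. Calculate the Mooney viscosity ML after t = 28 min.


ML = ML0 * exp(-k * t)
ML = 93 * exp(-0.046 * 28)
ML = 93 * 0.2758
ML = 25.65 MU

25.65 MU
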